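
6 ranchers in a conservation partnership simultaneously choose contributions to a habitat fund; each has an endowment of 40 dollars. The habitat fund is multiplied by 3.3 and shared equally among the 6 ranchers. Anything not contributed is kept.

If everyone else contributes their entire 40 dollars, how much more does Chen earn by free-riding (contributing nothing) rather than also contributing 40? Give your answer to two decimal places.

Switching from a contribution of 40 to 0 lets Chen keep an extra 40 dollars, but lowers the habitat fund by 40, which costs Chen their own share of that drop: 3.3/6 × 40 = 22.00.
Net gain = 40 − 22.00 = 18.00. The private return per contributed unit (0.5500) is below 1, so free-riding is indeed the best response regardless of what the others do.

18.00 dollars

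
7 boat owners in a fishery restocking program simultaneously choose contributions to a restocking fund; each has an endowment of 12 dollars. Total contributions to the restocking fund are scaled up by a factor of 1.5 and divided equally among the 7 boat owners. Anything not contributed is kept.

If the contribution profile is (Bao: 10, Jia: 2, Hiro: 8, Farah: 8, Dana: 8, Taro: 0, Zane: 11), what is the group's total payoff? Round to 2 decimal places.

107.50 dollars

Total contributed: 10 + 2 + 8 + 8 + 8 + 0 + 11 = 47; total kept: 7 × 12 − 47 = 37.
The restocking fund pays out 1.5 × 47 = 70.50 in aggregate.
Group total = 37 + 70.50 = 107.50.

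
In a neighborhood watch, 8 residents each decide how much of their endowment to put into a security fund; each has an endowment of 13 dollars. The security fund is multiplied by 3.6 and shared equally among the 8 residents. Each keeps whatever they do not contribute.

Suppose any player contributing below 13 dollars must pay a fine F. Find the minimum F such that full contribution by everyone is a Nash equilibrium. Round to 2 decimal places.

7.15 dollars

Given the others contribute fully, the best deviation is to contribute 0 (any partial contribution still incurs the fine and gives up units whose private return 0.4500 is below 1).
Deviating from 13 to 0 saves 13 dollars but forfeits the deviator's share of the drop in the security fund: 3.6/8 × 13 = 5.85.
So the deviation gain is 13 − 5.85 = 7.15, and the fine must be at least 7.15 dollars to wipe it out.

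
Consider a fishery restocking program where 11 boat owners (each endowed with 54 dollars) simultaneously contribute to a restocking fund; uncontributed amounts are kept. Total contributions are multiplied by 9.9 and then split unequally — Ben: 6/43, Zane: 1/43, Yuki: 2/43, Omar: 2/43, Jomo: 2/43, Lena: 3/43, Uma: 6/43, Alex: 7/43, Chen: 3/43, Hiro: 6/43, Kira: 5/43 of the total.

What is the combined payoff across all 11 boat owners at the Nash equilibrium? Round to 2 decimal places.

2997.00 dollars

Each unit j contributes comes back to j as 9.9 × (j's share), so j prefers to contribute only if that share exceeds 1/9.9 = 0.1010; otherwise keeping the unit dominates.
Ben, Uma, Alex, Hiro and Kira clear that bar, contributing 54 each; the remaining 6 contribute 0. Total contributed: 270.
The restocking fund pays out 9.9 × 270 = 2673.00 in total (split across the unequal shares, but the aggregate is all that matters for the group sum).
The 6 free-riders keep 54 each, adding 324. Group total = 324 + 2673.00 = 2997.00.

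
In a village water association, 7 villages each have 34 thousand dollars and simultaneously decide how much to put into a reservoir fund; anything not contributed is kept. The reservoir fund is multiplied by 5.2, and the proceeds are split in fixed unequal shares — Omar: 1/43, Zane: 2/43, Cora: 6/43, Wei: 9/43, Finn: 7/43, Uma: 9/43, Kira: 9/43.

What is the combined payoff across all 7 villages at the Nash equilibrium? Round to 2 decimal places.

666.40 thousand dollars

A player with share s gets back 5.2·s per unit contributed, so full contribution is dominant for anyone with s > 1/5.2 = 0.1923 and zero contribution is dominant for anyone below.
The shares above 0.1923 belong to Wei, Uma and Kira, contributing 34 each; the remaining 4 contribute 0. Total contributed: 102.
The reservoir fund pays out 5.2 × 102 = 530.40 in total (split across the unequal shares, but the aggregate is all that matters for the group sum).
The 4 free-riders keep 34 each, adding 136. Group total = 136 + 530.40 = 666.40.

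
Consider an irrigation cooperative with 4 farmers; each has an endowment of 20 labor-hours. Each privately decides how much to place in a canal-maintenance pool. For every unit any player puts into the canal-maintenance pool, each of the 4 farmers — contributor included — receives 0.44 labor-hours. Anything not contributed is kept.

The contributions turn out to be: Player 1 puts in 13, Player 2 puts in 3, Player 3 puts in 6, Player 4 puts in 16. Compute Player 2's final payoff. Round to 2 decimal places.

33.72 labor-hours

Total contributed: 13 + 3 + 6 + 16 = 38.
Each receives 0.44 × 38 = 16.72 from the canal-maintenance pool.
Player 2 keeps 20 − 3 = 17, so Player 2's payoff is 17 + 16.72 = 33.72.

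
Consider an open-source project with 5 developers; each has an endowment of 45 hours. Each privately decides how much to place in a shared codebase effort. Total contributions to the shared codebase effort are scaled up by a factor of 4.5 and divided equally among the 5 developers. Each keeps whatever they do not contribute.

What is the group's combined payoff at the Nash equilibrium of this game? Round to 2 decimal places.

Each contributed unit returns 4.5/5 = 0.9000 to its contributor — below 1 — so contributing 0 is dominant for every player. At the Nash equilibrium everyone keeps their 45, and the group total is 5 × 45 = 225.

225.00 hours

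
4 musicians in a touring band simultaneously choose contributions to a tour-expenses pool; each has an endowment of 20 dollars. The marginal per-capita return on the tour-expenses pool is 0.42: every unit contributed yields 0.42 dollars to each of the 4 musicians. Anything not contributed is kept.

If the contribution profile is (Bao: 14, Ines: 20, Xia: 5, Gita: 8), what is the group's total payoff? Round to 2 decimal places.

Total contributed: 14 + 20 + 5 + 8 = 47; total kept: 4 × 20 − 47 = 33.
The tour-expenses pool pays out 0.42 × 4 × 47 = 78.96 in aggregate.
Group total = 33 + 78.96 = 111.96.

111.96 dollars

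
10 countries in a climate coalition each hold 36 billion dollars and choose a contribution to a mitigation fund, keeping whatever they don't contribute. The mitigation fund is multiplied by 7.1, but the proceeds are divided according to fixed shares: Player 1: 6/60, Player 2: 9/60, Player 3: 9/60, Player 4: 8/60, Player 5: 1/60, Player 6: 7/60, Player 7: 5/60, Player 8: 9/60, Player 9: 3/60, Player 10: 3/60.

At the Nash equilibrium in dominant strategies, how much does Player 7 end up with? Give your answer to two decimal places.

For player j, contributing a unit is worthwhile iff 7.1 × (j's share) ≥ 1, i.e. iff j's share is at least 0.1408.
Player 2, Player 3 and Player 8 are above the threshold, contributing 36 each; the remaining 7 contribute 0. Total contributed: 108.
Player 7 keeps 36 and receives 7.1 × 108 × 5/60 = 63.90 from the mitigation fund, for a payoff of 99.90.

99.90 billion dollars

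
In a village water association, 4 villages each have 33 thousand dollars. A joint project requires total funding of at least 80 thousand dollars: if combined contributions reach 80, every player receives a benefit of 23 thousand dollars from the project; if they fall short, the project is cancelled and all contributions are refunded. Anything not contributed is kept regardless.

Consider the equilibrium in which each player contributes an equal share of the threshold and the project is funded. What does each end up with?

36 thousand dollars

Equal share of the threshold: 80/4 = 20.
At this profile no one gains by cutting their contribution: any cut drops the total below 80, the project is cancelled, contributions are refunded, and the deviator ends with 33, which is less than 33 − 20 + 23 = 36. Contributing more than 20 just wastes the excess. So contributing exactly 20 is a best response.
Each player's payoff: 33 − 20 + 23 = 36.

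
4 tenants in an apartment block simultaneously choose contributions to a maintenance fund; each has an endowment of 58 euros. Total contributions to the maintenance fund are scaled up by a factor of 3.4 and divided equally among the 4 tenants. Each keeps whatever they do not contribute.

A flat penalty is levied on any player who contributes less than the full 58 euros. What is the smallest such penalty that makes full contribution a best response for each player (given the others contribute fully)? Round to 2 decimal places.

Given the others contribute fully, the best deviation is to contribute 0 (any partial contribution still incurs the fine and gives up units whose private return 0.8500 is below 1).
Deviating from 58 to 0 saves 58 euros but forfeits the deviator's share of the drop in the maintenance fund: 3.4/4 × 58 = 49.30.
So the deviation gain is 58 − 49.30 = 8.70, and the fine must be at least 8.70 euros to wipe it out.

8.70 euros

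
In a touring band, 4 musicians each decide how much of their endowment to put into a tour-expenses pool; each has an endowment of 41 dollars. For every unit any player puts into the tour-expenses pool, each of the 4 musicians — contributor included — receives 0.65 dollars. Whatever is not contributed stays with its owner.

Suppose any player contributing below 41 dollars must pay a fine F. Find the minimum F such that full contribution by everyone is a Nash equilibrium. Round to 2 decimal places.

14.35 dollars

Given the others contribute fully, the best deviation is to contribute 0 (any partial contribution still incurs the fine and gives up units whose private return 0.65 is below 1).
Deviating from 41 to 0 saves 41 dollars but forfeits the deviator's share of the drop in the tour-expenses pool: 0.65 × 41 = 26.65.
So the deviation gain is 41 − 26.65 = 14.35, and the fine must be at least 14.35 dollars to wipe it out.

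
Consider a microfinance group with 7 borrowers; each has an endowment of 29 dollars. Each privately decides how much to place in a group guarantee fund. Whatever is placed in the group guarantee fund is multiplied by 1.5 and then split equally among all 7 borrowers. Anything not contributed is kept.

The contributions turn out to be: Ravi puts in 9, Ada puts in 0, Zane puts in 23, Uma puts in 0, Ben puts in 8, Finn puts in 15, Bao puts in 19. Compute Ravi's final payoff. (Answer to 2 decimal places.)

35.86 dollars

Total contributed: 9 + 0 + 23 + 0 + 8 + 15 + 19 = 74.
Each receives 1.5 × 74 / 7 = 15.86 from the group guarantee fund.
Ravi keeps 29 − 9 = 20, so Ravi's payoff is 20 + 15.86 = 35.86.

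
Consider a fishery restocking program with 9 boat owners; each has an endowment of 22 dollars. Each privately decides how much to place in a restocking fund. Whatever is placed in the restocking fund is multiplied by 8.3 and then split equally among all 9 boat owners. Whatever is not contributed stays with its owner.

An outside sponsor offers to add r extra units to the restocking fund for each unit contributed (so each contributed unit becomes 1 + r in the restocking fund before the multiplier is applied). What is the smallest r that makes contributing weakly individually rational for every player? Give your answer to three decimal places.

0.084

With matching at rate r, one contributed unit becomes (1 + r) in the restocking fund and returns 8.3 × (1 + r) / 9 to the contributor.
Setting this equal to 1: 1 + r = 9/8.3 = 1.0843.
So the minimum matching rate is r = 1.0843 − 1 = 0.084.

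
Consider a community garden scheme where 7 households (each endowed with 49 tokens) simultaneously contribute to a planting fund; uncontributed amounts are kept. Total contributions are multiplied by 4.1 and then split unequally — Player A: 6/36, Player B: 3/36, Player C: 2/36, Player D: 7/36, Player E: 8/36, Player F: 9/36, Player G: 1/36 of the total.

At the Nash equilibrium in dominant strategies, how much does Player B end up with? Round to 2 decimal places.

65.74 tokens

Player j's private return per contributed unit is 4.1 × (j's share). Contributing is weakly dominant for j when that share is at least 1/4.1 = 0.2439, and contributing 0 is dominant otherwise.
The only share above 0.2439 is Player F's 9/36, contributing 49; the remaining 6 contribute 0. Total contributed: 49.
Player B keeps 49 and receives 4.1 × 49 × 3/36 = 16.74 from the planting fund, for a payoff of 65.74.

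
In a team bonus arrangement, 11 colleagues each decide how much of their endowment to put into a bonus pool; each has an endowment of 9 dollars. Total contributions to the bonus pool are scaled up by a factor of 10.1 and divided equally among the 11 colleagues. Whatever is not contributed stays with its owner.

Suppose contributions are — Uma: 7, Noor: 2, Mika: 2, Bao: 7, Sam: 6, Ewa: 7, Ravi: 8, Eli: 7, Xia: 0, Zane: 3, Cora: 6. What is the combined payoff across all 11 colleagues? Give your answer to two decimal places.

Total contributed: 7 + 2 + 2 + 7 + 6 + 7 + 8 + 7 + 0 + 3 + 6 = 55; total kept: 11 × 9 − 55 = 44.
The bonus pool pays out 10.1 × 55 = 555.50 in aggregate.
Group total = 44 + 555.50 = 599.50.

599.50 dollars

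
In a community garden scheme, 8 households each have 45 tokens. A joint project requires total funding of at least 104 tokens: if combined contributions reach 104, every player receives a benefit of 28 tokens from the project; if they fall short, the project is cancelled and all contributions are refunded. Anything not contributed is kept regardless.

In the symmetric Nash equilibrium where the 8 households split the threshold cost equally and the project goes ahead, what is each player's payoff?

60 tokens

Equal share of the threshold: 104/8 = 13.
At this profile no one gains by cutting their contribution: any cut drops the total below 104, the project is cancelled, contributions are refunded, and the deviator ends with 45, which is less than 45 − 13 + 28 = 60. Contributing more than 13 just wastes the excess. So contributing exactly 13 is a best response.
Each player's payoff: 45 − 13 + 28 = 60.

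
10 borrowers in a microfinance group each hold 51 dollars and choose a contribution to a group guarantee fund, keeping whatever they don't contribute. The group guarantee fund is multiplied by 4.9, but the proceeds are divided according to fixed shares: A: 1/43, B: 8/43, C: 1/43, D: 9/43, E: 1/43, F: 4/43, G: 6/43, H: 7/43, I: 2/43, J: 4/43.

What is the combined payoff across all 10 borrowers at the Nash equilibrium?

Each unit j contributes comes back to j as 4.9 × (j's share), so j prefers to contribute only if that share exceeds 1/4.9 = 0.2041; otherwise keeping the unit dominates.
D alone (share 9/43) is above the threshold, contributing 51; the remaining 9 contribute 0. Total contributed: 51.
The group guarantee fund pays out 4.9 × 51 = 249.90 in total (split across the unequal shares, but the aggregate is all that matters for the group sum).
The 9 free-riders keep 51 each, adding 459. Group total = 459 + 249.90 = 708.90.

708.90 dollars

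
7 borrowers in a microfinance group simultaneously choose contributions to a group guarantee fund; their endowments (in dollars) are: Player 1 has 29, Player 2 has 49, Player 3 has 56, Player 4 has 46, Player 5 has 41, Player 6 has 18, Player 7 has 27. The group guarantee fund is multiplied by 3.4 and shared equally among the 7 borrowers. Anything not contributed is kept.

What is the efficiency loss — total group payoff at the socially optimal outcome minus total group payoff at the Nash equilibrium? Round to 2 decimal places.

638.40 dollars

The private return per contributed unit is 3.4/7 = 0.4857 < 1 for every player regardless of endowment, so the Nash equilibrium is zero contribution and the group total is Σ E_j = 29 + 49 + 56 + 46 + 41 + 18 + 27 = 266.
Each contributed unit returns 3.400 to the group, so the social optimum is full contribution by everyone: group total = 3.400 × 266 = 904.40.
Efficiency loss = (3.400 − 1) × 266 = 638.40.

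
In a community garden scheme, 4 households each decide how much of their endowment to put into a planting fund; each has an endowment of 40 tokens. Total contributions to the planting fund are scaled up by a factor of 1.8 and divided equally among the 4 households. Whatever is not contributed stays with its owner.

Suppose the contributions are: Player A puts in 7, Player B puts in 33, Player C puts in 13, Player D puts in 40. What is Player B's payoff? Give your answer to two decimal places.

48.85 tokens

Total contributed: 7 + 33 + 13 + 40 = 93.
Each receives 1.8 × 93 / 4 = 41.85 from the planting fund.
Player B keeps 40 − 33 = 7, so Player B's payoff is 7 + 41.85 = 48.85.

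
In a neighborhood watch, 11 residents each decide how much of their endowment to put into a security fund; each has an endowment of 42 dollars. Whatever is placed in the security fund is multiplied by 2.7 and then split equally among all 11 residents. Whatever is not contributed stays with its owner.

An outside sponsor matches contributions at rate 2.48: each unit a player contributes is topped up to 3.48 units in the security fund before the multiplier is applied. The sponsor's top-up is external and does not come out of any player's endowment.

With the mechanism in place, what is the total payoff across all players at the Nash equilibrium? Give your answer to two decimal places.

462.00 dollars

The effective private return is 2.7 × 3.48 / 11 = 0.8542, which is still under 1, so the mechanism doesn't change anyone's dominant strategy: zero contribution.
Everyone keeps their endowment and the group total is 11 × 42 = 462.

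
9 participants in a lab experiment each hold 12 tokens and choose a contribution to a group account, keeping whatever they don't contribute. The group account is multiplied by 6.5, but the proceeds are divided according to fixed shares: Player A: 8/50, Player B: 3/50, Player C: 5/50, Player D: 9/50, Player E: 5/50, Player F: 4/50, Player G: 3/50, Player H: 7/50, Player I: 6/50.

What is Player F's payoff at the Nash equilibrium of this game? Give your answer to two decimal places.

24.48 tokens

A player with share s gets back 6.5·s per unit contributed, so full contribution is dominant for anyone with s > 1/6.5 = 0.1538 and zero contribution is dominant for anyone below.
Player A and Player D clear that bar, contributing 12 each; the remaining 7 contribute 0. Total contributed: 24.
Player F keeps 12 and receives 6.5 × 24 × 4/50 = 12.48 from the group account, for a payoff of 24.48.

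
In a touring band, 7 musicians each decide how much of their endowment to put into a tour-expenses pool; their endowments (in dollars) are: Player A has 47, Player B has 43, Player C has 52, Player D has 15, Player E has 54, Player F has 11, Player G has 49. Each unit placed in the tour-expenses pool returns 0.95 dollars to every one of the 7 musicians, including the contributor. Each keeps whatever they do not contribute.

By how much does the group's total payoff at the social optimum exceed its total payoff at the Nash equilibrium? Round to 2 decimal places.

The private return per contributed unit is 0.95 < 1 for everyone, so the Nash equilibrium is zero contribution and the group total is Σ E_j = 47 + 43 + 52 + 15 + 54 + 11 + 49 = 271.
Each contributed unit returns 6.650 to the group, so the social optimum is full contribution by everyone: group total = 6.650 × 271 = 1802.15.
Efficiency loss = (6.650 − 1) × 271 = 1531.15.

1531.15 dollars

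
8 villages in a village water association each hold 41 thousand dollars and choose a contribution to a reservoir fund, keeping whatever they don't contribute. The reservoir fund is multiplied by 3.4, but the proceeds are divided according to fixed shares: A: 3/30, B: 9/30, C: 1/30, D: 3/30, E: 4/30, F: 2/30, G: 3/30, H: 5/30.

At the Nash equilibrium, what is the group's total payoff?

426.40 thousand dollars

A player with share s gets back 3.4·s per unit contributed, so full contribution is dominant for anyone with s > 1/3.4 = 0.2941 and zero contribution is dominant for anyone below.
B alone (share 9/30) is above the threshold, contributing 41; the remaining 7 contribute 0. Total contributed: 41.
The reservoir fund pays out 3.4 × 41 = 139.40 in total (split across the unequal shares, but the aggregate is all that matters for the group sum).
The 7 free-riders keep 41 each, adding 287. Group total = 287 + 139.40 = 426.40.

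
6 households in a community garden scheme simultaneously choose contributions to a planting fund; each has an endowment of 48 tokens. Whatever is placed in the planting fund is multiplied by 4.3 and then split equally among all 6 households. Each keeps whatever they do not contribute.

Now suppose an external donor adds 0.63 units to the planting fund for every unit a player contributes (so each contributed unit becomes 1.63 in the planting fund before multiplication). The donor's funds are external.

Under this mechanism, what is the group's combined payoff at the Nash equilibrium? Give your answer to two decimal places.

2018.59 tokens

With the mechanism, a contributed unit returns 4.3 × 1.63 / 6 = 1.1682 per unit of net cost to the contributor — now above 1 — so contributing fully is weakly dominant for every player.
At the Nash equilibrium everyone contributes 48. Group total payoff = 4.3 × 1.63 × 288 = 2018.59.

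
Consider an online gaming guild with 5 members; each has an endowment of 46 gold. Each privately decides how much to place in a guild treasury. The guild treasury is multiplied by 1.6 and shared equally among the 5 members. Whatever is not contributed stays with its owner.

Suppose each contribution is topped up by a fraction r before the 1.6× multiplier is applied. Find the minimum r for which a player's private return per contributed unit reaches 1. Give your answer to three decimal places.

2.125

With matching at rate r, one contributed unit becomes (1 + r) in the guild treasury and returns 1.6 × (1 + r) / 5 to the contributor.
Setting this equal to 1: 1 + r = 5/1.6 = 3.1250.
So the minimum matching rate is r = 3.1250 − 1 = 2.125.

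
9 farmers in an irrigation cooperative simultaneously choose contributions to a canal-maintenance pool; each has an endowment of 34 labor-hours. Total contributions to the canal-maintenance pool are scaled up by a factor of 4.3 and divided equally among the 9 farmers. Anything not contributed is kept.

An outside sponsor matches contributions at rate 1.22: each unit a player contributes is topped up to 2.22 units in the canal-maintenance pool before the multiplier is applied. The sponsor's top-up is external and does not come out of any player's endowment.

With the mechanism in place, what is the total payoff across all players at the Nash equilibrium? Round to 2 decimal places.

2921.08 labor-hours

Under the mechanism each unit contributed yields 4.3 × 2.22 / 9 = 1.0607 back to its contributor per unit of net cost, which exceeds 1, making full contribution the dominant choice for everyone.
At the Nash equilibrium everyone contributes 34. Group total payoff = 4.3 × 2.22 × 306 = 2921.08.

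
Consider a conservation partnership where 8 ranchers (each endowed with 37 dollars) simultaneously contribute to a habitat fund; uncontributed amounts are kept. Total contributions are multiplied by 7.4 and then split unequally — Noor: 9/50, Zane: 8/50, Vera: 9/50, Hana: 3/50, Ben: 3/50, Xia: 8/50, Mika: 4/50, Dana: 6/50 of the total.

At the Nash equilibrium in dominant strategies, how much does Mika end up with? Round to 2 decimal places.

Player j's private return per contributed unit is 7.4 × (j's share). Contributing is weakly dominant for j when that share is at least 1/7.4 = 0.1351, and contributing 0 is dominant otherwise.
The shares above 0.1351 belong to Noor, Zane, Vera and Xia, contributing 37 each; the remaining 4 contribute 0. Total contributed: 148.
Mika keeps 37 and receives 7.4 × 148 × 4/50 = 87.62 from the habitat fund, for a payoff of 124.62.

124.62 dollars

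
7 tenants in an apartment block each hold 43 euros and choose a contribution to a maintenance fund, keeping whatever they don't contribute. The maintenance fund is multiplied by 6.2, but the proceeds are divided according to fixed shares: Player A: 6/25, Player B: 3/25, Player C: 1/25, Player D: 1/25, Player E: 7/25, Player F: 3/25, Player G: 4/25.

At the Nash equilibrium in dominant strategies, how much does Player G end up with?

A player with share s gets back 6.2·s per unit contributed, so full contribution is dominant for anyone with s > 1/6.2 = 0.1613 and zero contribution is dominant for anyone below.
Player A and Player E are above the threshold, contributing 43 each; the remaining 5 contribute 0. Total contributed: 86.
Player G keeps 43 and receives 6.2 × 86 × 4/25 = 85.31 from the maintenance fund, for a payoff of 128.31.

128.31 euros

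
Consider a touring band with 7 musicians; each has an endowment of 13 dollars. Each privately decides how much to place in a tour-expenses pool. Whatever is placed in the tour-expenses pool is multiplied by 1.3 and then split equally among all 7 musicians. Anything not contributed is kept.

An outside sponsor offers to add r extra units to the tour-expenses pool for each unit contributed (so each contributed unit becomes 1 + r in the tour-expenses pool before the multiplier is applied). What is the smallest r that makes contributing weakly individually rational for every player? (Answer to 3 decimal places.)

With matching at rate r, one contributed unit becomes (1 + r) in the tour-expenses pool and returns 1.3 × (1 + r) / 7 to the contributor.
Setting this equal to 1: 1 + r = 7/1.3 = 5.3846.
So the minimum matching rate is r = 5.3846 − 1 = 4.385.

4.385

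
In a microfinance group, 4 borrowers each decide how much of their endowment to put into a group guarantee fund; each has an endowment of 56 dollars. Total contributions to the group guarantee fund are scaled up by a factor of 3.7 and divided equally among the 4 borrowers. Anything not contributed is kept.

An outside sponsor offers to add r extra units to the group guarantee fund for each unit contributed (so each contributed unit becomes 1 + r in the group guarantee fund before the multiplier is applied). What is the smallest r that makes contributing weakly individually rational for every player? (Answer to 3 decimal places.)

0.081

With matching at rate r, one contributed unit becomes (1 + r) in the group guarantee fund and returns 3.7 × (1 + r) / 4 to the contributor.
Setting this equal to 1: 1 + r = 4/3.7 = 1.0811.
So the minimum matching rate is r = 1.0811 − 1 = 0.081.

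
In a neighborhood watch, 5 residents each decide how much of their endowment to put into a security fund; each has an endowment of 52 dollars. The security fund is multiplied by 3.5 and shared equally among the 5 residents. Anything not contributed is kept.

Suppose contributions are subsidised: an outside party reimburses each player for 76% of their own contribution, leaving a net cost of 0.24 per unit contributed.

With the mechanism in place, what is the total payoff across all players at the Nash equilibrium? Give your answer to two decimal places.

1107.60 dollars

Under the mechanism each unit contributed yields (3.5/5) / 0.24 = 2.9167 back to its contributor per unit of net cost, which exceeds 1, making full contribution the dominant choice for everyone.
So the Nash equilibrium is full contribution by all 5; the group earns 5 × (52 × 0.76 + 3.5 × 52) = 1107.60.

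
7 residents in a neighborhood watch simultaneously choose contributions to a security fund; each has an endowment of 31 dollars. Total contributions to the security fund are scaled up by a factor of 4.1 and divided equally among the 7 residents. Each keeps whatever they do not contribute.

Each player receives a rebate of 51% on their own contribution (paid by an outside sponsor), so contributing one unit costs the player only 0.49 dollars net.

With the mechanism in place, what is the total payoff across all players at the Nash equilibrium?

With the mechanism, a contributed unit returns (4.1/7) / 0.49 = 1.1953 per unit of net cost to the contributor — now above 1 — so contributing fully is weakly dominant for every player.
At the Nash equilibrium everyone contributes 31. Group total payoff = 7 × (31 × 0.51 + 4.1 × 31) = 1000.37.

1000.37 dollars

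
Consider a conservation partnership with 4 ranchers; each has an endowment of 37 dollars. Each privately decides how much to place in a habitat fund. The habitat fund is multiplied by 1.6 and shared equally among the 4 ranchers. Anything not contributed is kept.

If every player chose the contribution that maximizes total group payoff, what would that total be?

236.80 dollars

Each contributed unit returns 1.600 to the group as a whole (0.4000 to each of 4 players), which exceeds 1, so the social optimum is full contribution: group total = 1.600 × 148 = 236.80.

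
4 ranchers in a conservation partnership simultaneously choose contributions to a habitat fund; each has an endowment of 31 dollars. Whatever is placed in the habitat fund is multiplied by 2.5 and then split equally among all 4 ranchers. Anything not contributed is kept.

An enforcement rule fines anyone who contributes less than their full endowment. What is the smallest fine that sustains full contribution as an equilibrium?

Given the others contribute fully, the best deviation is to contribute 0 (any partial contribution still incurs the fine and gives up units whose private return 0.6250 is below 1).
Deviating from 31 to 0 saves 31 dollars but forfeits the deviator's share of the drop in the habitat fund: 2.5/4 × 31 = 19.37.
So the deviation gain is 31 − 19.37 = 11.63, and the fine must be at least 11.63 dollars to wipe it out.

11.63 dollars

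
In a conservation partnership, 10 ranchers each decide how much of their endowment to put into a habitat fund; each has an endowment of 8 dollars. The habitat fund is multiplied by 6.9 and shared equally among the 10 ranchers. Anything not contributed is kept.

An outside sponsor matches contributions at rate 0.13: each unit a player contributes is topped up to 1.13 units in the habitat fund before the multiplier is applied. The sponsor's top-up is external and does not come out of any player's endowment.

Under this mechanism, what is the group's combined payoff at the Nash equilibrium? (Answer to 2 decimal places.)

80.00 dollars

The effective private return is 6.9 × 1.13 / 10 = 0.7797, which is still under 1, so the mechanism doesn't change anyone's dominant strategy: zero contribution.
Everyone keeps their endowment and the group total is 10 × 8 = 80.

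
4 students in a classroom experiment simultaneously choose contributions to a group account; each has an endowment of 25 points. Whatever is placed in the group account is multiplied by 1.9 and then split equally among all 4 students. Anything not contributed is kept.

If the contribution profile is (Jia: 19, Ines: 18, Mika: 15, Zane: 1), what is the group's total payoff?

Total contributed: 19 + 18 + 15 + 1 = 53; total kept: 4 × 25 − 53 = 47.
The group account pays out 1.9 × 53 = 100.70 in aggregate.
Group total = 47 + 100.70 = 147.70.

147.70 points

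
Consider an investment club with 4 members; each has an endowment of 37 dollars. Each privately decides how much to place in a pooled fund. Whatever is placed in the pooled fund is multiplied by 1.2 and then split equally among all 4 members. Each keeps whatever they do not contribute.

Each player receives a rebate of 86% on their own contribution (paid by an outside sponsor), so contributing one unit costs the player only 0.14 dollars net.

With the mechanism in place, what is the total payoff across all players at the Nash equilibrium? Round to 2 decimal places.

304.88 dollars

The effective private return per unit is now (1.2/4) / 0.14 = 2.1429 > 1, so every player's dominant strategy flips to full contribution.
So the Nash equilibrium is full contribution by all 4; the group earns 4 × (37 × 0.86 + 1.2 × 37) = 304.88.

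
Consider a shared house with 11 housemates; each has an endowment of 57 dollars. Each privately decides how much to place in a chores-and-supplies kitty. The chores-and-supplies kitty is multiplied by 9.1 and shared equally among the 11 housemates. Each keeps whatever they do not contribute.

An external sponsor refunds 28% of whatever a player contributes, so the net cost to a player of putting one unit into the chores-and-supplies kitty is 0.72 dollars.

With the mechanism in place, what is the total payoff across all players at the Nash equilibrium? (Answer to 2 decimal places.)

5881.26 dollars

Under the mechanism each unit contributed yields (9.1/11) / 0.72 = 1.1490 back to its contributor per unit of net cost, which exceeds 1, making full contribution the dominant choice for everyone.
At the Nash equilibrium everyone contributes 57. Group total payoff = 11 × (57 × 0.28 + 9.1 × 57) = 5881.26.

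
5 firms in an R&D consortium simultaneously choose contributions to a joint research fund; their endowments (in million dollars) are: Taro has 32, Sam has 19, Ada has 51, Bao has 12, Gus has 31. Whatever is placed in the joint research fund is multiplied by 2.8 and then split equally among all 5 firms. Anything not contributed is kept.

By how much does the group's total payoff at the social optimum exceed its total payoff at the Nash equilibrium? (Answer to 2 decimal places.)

The private return per contributed unit is 2.8/5 = 0.5600 < 1 for every player regardless of endowment, so the Nash equilibrium is zero contribution and the group total is Σ E_j = 32 + 19 + 51 + 12 + 31 = 145.
Each contributed unit returns 2.800 to the group, so the social optimum is full contribution by everyone: group total = 2.800 × 145 = 406.00.
Efficiency loss = (2.800 − 1) × 145 = 261.00.

261.00 million dollars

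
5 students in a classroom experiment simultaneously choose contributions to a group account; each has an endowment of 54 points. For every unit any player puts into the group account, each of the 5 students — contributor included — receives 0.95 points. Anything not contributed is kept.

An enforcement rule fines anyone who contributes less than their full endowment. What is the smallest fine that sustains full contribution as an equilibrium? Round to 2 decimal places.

Given the others contribute fully, the best deviation is to contribute 0 (any partial contribution still incurs the fine and gives up units whose private return 0.95 is below 1).
Deviating from 54 to 0 saves 54 points but forfeits the deviator's share of the drop in the group account: 0.95 × 54 = 51.30.
So the deviation gain is 54 − 51.30 = 2.70, and the fine must be at least 2.70 points to wipe it out.

2.70 points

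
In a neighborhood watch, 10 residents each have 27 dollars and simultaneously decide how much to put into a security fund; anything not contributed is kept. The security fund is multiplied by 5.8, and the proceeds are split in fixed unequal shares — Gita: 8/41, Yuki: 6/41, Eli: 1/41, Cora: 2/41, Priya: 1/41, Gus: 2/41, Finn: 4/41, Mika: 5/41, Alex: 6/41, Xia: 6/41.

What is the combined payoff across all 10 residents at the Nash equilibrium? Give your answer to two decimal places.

For player j, contributing a unit is worthwhile iff 5.8 × (j's share) ≥ 1, i.e. iff j's share is at least 0.1724.
Gita alone (share 8/41) is above the threshold, contributing 27; the remaining 9 contribute 0. Total contributed: 27.
The security fund pays out 5.8 × 27 = 156.60 in total (split across the unequal shares, but the aggregate is all that matters for the group sum).
The 9 free-riders keep 27 each, adding 243. Group total = 243 + 156.60 = 399.60.

399.60 dollars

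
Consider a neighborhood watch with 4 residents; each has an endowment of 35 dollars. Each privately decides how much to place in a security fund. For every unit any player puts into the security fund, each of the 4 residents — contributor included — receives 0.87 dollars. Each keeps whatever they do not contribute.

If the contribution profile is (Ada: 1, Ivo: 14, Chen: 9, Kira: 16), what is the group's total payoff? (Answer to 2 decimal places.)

239.20 dollars

Total contributed: 1 + 14 + 9 + 16 = 40; total kept: 4 × 35 − 40 = 100.
The security fund pays out 0.87 × 4 × 40 = 139.20 in aggregate.
Group total = 100 + 139.20 = 239.20.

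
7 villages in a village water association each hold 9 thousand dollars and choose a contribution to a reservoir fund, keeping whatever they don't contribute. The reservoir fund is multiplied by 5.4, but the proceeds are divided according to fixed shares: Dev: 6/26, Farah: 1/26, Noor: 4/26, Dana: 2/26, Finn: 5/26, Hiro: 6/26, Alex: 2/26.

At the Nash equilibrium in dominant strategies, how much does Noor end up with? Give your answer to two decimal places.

31.43 thousand dollars

Each unit j contributes comes back to j as 5.4 × (j's share), so j prefers to contribute only if that share exceeds 1/5.4 = 0.1852; otherwise keeping the unit dominates.
Dev, Finn and Hiro are above the threshold, contributing 9 each; the remaining 4 contribute 0. Total contributed: 27.
Noor keeps 9 and receives 5.4 × 27 × 4/26 = 22.43 from the reservoir fund, for a payoff of 31.43.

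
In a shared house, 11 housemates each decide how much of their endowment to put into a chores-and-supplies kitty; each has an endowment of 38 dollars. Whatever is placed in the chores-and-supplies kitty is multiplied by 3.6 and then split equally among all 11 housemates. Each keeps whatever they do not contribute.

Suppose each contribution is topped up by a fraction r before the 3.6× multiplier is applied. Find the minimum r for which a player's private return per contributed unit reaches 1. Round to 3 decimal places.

2.056

With matching at rate r, one contributed unit becomes (1 + r) in the chores-and-supplies kitty and returns 3.6 × (1 + r) / 11 to the contributor.
Setting this equal to 1: 1 + r = 11/3.6 = 3.0556.
So the minimum matching rate is r = 3.0556 − 1 = 2.056.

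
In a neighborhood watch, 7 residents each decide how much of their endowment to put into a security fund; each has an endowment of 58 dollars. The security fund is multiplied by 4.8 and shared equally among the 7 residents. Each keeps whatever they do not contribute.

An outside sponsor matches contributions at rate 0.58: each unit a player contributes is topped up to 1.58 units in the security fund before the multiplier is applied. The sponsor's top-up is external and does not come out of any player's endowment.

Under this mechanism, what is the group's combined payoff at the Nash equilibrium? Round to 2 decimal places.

Under the mechanism each unit contributed yields 4.8 × 1.58 / 7 = 1.0834 back to its contributor per unit of net cost, which exceeds 1, making full contribution the dominant choice for everyone.
At the Nash equilibrium everyone contributes 58. Group total payoff = 4.8 × 1.58 × 406 = 3079.10.

3079.10 dollars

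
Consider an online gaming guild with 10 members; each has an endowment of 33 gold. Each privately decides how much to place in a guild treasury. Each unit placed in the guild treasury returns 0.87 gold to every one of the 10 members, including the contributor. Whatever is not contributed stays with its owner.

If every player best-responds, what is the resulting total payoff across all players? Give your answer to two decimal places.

330.00 gold

The private return per contributed unit is 0.87 < 1, so contributing 0 is dominant for every player. At the Nash equilibrium everyone keeps their 33, and the group total is 10 × 33 = 330.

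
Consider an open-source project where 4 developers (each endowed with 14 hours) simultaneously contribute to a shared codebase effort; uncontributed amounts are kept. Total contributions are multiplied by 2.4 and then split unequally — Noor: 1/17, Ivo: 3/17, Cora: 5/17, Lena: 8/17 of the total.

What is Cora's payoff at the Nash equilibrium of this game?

Player j's private return per contributed unit is 2.4 × (j's share). Contributing is weakly dominant for j when that share is at least 1/2.4 = 0.4167, and contributing 0 is dominant otherwise.
The only share above 0.4167 is Lena's 8/17, contributing 14; the remaining 3 contribute 0. Total contributed: 14.
Cora keeps 14 and receives 2.4 × 14 × 5/17 = 9.88 from the shared codebase effort, for a payoff of 23.88.

23.88 hours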